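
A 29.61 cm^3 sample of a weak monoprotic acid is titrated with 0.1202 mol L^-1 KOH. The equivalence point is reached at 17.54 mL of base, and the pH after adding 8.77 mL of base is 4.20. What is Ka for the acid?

8.77 mL is half of the equivalence volume, so this is the half-equivalence point where [HA] = [A^-].
At half-equivalence pH = pKa, so pKa = 4.20.
Ka = 10^(-4.20) = 6.3 x 10^-5.

6.3 x 10^-5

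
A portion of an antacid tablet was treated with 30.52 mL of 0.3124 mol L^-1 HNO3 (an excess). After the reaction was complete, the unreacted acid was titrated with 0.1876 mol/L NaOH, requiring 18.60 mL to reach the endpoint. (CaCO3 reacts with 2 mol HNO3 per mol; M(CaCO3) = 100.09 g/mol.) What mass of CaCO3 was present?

Total n(HNO3) added = 0.3124 x 0.03052 = 0.009534 mol.
n(NaOH) used = 0.1876 x 0.01860 = 0.003489 mol, which equals the excess n(HNO3).
So n(HNO3) consumed by the sample = 0.009534 - 0.003489 = 0.006045 mol.
n(CaCO3) = 0.006045 / 2 = 0.003023 mol.
mass = 0.003023 mol x 100.09 g/mol = 0.303 g.

0.303 g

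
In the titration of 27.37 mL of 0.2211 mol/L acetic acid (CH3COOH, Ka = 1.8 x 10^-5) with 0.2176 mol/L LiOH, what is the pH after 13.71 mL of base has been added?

Initial n(CH3COOH) = 0.2211 x 0.02737 = 0.006052 mol.
n(LiOH) added = 0.2176 x 0.01371 = 0.002983 mol, converting that many moles of CH3COOH to CH3COO-.
Remaining n(CH3COOH) = 0.003068 mol; n(CH3COO-) = 0.002983 mol.
By Henderson-Hasselbalch, pH = pKa + log([A^-]/[HA]) = 4.74 + log(0.002983/0.003068) = 4.74 + (-0.01) = 4.73.

4.73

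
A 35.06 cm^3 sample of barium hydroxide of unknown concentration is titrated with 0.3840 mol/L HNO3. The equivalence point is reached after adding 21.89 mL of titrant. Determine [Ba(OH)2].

n(HNO3) delivered = 0.3840 x 0.02189 = 0.008406 mol.
The reaction is 1 Ba(OH)2 + 2 HNO3, so n(Ba(OH)2) = 0.008406 x 1/2 = 0.004203 mol.
[Ba(OH)2] = 0.004203 mol / 0.03506 L = 0.120 M.

0.120 M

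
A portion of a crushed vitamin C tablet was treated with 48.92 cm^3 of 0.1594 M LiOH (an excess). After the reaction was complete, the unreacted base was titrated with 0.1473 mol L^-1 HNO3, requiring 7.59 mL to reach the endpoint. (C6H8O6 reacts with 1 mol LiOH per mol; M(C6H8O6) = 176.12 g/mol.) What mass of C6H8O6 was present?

Total n(LiOH) added = 0.1594 x 0.04892 = 0.007798 mol.
n(HNO3) used = 0.1473 x 0.007590 = 0.001118 mol, which equals the excess n(LiOH).
So n(LiOH) consumed by the sample = 0.007798 - 0.001118 = 0.006680 mol.
n(C6H8O6) = 0.006680 / 1 = 0.006680 mol.
mass = 0.006680 mol x 176.12 g/mol = 1.18 g.

1.18 g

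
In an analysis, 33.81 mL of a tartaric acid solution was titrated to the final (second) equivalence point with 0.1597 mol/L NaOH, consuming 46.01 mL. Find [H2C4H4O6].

n(NaOH) = 0.1597 x 0.04601 = 0.007348 mol.
At the final (second) equivalence point, 2 mol OH^- react per mol H2C4H4O6, so n(H2C4H4O6) = 0.007348 / 2 = 0.003674 mol.
[H2C4H4O6] = 0.003674 / 0.03381 L = 0.109 M.

0.109 M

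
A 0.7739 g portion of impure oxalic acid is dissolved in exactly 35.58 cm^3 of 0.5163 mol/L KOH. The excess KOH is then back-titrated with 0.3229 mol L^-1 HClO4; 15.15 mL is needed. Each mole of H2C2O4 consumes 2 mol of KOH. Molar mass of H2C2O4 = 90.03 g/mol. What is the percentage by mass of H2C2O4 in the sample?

Total n(KOH) added = 0.5163 x 0.03558 = 0.01837 mol.
n(HClO4) used = 0.3229 x 0.01515 = 0.004892 mol, which equals the excess n(KOH).
So n(KOH) consumed by the sample = 0.01837 - 0.004892 = 0.01348 mol.
n(H2C2O4) = 0.01348 / 2 = 0.006739 mol.
mass H2C2O4 = 0.006739 x 90.03 = 0.6067 g, so %H2C2O4 = 0.6067/0.7739 x 100 = 78.4%.

78.4%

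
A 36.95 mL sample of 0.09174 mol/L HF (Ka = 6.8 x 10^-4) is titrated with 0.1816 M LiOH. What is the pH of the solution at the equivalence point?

7.98

n(HF) = 0.09174 x 0.03695 = 0.003390 mol; V(LiOH) at equivalence = 0.003390/0.1816 = 0.01867 L.
At equivalence all the acid is converted to F-; total volume = 0.03695 + 0.01867 = 0.05562 L, so [F-] = 0.003390/0.05562 = 0.06095 M.
Kb = Kw/Ka = 1.0e-14 / 6.8 x 10^-4 = 1.47e-11.
[OH^-] = sqrt(Kb x [F-]) = sqrt(1.47e-11 x 0.06095) = 9.47e-7 M.
pOH = 6.02, so pH = 14.00 - 6.02 = 7.98.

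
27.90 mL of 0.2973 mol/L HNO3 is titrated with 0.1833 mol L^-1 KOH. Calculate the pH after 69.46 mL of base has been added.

12.66

n(acid) = 0.2973 x 0.02790 = 0.008295 mol; n(KOH) added = 0.1833 x 0.06946 = 0.01273 mol.
Base is in excess by 0.01273 - 0.008295 = 0.004437 mol in a total volume of 0.09736 L.
[OH^-] = 0.004437/0.09736 = 0.04558 M, so pOH = 1.34 and pH = 14.00 - 1.34 = 12.66.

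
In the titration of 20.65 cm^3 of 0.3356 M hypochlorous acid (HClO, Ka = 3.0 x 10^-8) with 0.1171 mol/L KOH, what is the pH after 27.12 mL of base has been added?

Initial n(HClO) = 0.3356 x 0.02065 = 0.006930 mol.
n(KOH) added = 0.1171 x 0.02712 = 0.003176 mol, converting that many moles of HClO to ClO-.
Remaining n(HClO) = 0.003754 mol; n(ClO-) = 0.003176 mol.
By Henderson-Hasselbalch, pH = pKa + log([A^-]/[HA]) = 7.52 + log(0.003176/0.003754) = 7.52 + (-0.07) = 7.45.

7.45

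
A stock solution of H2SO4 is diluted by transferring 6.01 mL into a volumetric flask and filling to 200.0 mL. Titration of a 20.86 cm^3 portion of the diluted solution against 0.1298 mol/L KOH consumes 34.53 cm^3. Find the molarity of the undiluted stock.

3.58 M

n(KOH) = 0.1298 x 0.03453 = 0.004482 mol.
n(H2SO4) in the aliquot = 0.004482 x 1/2 = 0.002241 mol.
[diluted H2SO4] = 0.002241 / 0.02086 = 0.1074 M.
Dilution factor = 200.0/6.010 = 33.28, so [stock] = 0.1074 x 33.28 = 3.58 M.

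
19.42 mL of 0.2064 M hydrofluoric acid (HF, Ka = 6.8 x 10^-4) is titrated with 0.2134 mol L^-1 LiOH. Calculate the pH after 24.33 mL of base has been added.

12.43

n(acid) = 0.2064 x 0.01942 = 0.004008 mol; n(LiOH) added = 0.2134 x 0.02433 = 0.005192 mol.
Base is in excess by 0.005192 - 0.004008 = 0.001184 mol in a total volume of 0.04375 L.
[OH^-] = 0.001184/0.04375 = 0.02706 M, so pOH = 1.57 and pH = 14.00 - 1.57 = 12.43.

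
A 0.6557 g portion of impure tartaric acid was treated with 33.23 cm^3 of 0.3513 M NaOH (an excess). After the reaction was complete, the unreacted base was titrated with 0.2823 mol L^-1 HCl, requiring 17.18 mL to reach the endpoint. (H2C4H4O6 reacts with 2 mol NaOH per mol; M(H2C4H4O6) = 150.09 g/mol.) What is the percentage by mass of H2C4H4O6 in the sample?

78.1%

Total n(NaOH) added = 0.3513 x 0.03323 = 0.01167 mol.
n(HCl) used = 0.2823 x 0.01718 = 0.004850 mol, which equals the excess n(NaOH).
So n(NaOH) consumed by the sample = 0.01167 - 0.004850 = 0.006824 mol.
n(H2C4H4O6) = 0.006824 / 2 = 0.003412 mol.
mass H2C4H4O6 = 0.003412 x 150.09 = 0.5121 g, so %H2C4H4O6 = 0.5121/0.6557 x 100 = 78.1%.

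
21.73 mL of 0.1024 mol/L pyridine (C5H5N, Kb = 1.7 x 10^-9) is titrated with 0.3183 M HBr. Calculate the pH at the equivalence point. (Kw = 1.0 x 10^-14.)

3.17

n(C5H5N) = 0.1024 x 0.02173 = 0.002225 mol; V(HBr) at equivalence = 0.002225/0.3183 = 0.006991 L.
At equivalence the base is fully converted to C5H5NH+; total volume = 0.02872 L, so [C5H5NH+] = 0.002225/0.02872 = 0.07748 M.
Ka(C5H5NH+) = Kw/Kb = 1.0e-14 / 1.7 x 10^-9 = 5.88e-6.
[H^+] = sqrt(Ka x [C5H5NH+]) = sqrt(5.88e-6 x 0.07748) = 0.000675 M.
pH = -log(0.000675) = 3.17.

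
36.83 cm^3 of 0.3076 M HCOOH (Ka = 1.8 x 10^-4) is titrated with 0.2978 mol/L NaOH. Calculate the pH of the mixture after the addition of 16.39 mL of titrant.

Initial n(HCOOH) = 0.3076 x 0.03683 = 0.01133 mol.
n(NaOH) added = 0.2978 x 0.01639 = 0.004881 mol, converting that many moles of HCOOH to HCOO-.
Remaining n(HCOOH) = 0.006448 mol; n(HCOO-) = 0.004881 mol.
By Henderson-Hasselbalch, pH = pKa + log([A^-]/[HA]) = 3.74 + log(0.004881/0.006448) = 3.74 + (-0.12) = 3.62.

3.62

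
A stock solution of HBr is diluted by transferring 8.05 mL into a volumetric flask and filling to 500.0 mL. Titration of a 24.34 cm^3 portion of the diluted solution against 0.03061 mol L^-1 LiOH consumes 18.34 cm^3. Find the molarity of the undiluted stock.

1.43 M

n(LiOH) = 0.03061 x 0.01834 = 0.0005614 mol.
n(HBr) in the aliquot = 0.0005614 mol.
[diluted HBr] = 0.0005614 / 0.02434 = 0.02306 M.
Dilution factor = 500.0/8.050 = 62.11, so [stock] = 0.02306 x 62.11 = 1.43 M.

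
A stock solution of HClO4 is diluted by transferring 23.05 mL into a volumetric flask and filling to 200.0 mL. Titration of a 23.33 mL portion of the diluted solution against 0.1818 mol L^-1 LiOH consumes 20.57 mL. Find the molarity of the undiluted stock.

n(LiOH) = 0.1818 x 0.02057 = 0.003740 mol.
n(HClO4) in the aliquot = 0.003740 mol.
[diluted HClO4] = 0.003740 / 0.02333 = 0.1603 M.
Dilution factor = 200.0/23.05 = 8.677, so [stock] = 0.1603 x 8.677 = 1.39 M.

1.39 M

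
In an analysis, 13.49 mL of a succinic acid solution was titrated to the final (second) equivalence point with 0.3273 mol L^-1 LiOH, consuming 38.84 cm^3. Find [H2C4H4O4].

0.471 M

n(LiOH) = 0.3273 x 0.03884 = 0.01271 mol.
At the final (second) equivalence point, 2 mol OH^- react per mol H2C4H4O4, so n(H2C4H4O4) = 0.01271 / 2 = 0.006356 mol.
[H2C4H4O4] = 0.006356 / 0.01349 L = 0.471 M.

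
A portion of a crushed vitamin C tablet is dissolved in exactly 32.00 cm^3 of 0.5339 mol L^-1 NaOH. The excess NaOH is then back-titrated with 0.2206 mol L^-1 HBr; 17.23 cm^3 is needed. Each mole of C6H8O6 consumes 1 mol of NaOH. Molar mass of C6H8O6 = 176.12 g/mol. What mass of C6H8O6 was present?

2.34 g

Total n(NaOH) added = 0.5339 x 0.03200 = 0.01708 mol.
n(HBr) used = 0.2206 x 0.01723 = 0.003801 mol, which equals the excess n(NaOH).
So n(NaOH) consumed by the sample = 0.01708 - 0.003801 = 0.01328 mol.
n(C6H8O6) = 0.01328 / 1 = 0.01328 mol.
mass = 0.01328 mol x 176.12 g/mol = 2.34 g.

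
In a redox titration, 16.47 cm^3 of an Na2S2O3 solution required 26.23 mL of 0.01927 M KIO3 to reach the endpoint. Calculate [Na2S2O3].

n(KIO3) = 0.01927 x 0.02623 = 0.0005055 mol.
From the balanced equation, 1 mol KIO3 reacts with 6 mol Na2S2O3, so n(Na2S2O3) = 0.0005055 x 6/1 = 0.003033 mol.
[Na2S2O3] = 0.003033 / 0.01647 L = 0.184 M.

0.184 M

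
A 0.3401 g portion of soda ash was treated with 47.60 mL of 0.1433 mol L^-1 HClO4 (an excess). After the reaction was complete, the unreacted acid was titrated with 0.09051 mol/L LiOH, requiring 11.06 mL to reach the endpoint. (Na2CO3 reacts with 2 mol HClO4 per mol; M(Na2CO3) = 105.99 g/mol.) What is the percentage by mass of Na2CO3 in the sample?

Total n(HClO4) added = 0.1433 x 0.04760 = 0.006821 mol.
n(LiOH) used = 0.09051 x 0.01106 = 0.001001 mol, which equals the excess n(HClO4).
So n(HClO4) consumed by the sample = 0.006821 - 0.001001 = 0.005820 mol.
n(Na2CO3) = 0.005820 / 2 = 0.002910 mol.
mass Na2CO3 = 0.002910 x 105.99 = 0.3084 g, so %Na2CO3 = 0.3084/0.3401 x 100 = 90.7%.

90.7%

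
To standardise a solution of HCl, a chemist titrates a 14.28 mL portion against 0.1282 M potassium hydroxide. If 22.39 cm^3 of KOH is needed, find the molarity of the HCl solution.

n(KOH) delivered = 0.1282 x 0.02239 = 0.002870 mol.
For a 1:1 reaction, n(HCl) = 0.002870 mol.
[HCl] = 0.002870 mol / 0.01428 L = 0.201 M.

0.201 M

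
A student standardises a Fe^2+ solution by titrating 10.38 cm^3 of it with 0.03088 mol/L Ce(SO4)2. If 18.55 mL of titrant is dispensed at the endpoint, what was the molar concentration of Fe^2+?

0.0552 M

n(Ce(SO4)2) = 0.03088 x 0.01855 = 0.0005728 mol.
From the balanced equation, 1 mol Ce(SO4)2 reacts with 1 mol Fe^2+, so n(Fe^2+) = 0.0005728 x 1/1 = 0.0005728 mol.
[Fe^2+] = 0.0005728 / 0.01038 L = 0.0552 M.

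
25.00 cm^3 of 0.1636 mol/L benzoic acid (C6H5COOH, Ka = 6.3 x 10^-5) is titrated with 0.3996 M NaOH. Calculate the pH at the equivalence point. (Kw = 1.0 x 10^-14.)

8.63

n(C6H5COOH) = 0.1636 x 0.02500 = 0.004090 mol; V(NaOH) at equivalence = 0.004090/0.3996 = 0.01024 L.
At equivalence all the acid is converted to C6H5COO-; total volume = 0.02500 + 0.01024 = 0.03524 L, so [C6H5COO-] = 0.004090/0.03524 = 0.1161 M.
Kb = Kw/Ka = 1.0e-14 / 6.3 x 10^-5 = 1.59e-10.
[OH^-] = sqrt(Kb x [C6H5COO-]) = sqrt(1.59e-10 x 0.1161) = 4.29e-6 M.
pOH = 5.37, so pH = 14.00 - 5.37 = 8.63.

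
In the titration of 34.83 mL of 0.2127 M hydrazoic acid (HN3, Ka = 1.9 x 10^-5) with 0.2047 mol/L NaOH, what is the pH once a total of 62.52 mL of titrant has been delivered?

n(acid) = 0.2127 x 0.03483 = 0.007408 mol; n(NaOH) added = 0.2047 x 0.06252 = 0.01280 mol.
Base is in excess by 0.01280 - 0.007408 = 0.005390 mol in a total volume of 0.09735 L.
[OH^-] = 0.005390/0.09735 = 0.05536 M, so pOH = 1.26 and pH = 14.00 - 1.26 = 12.74.

12.74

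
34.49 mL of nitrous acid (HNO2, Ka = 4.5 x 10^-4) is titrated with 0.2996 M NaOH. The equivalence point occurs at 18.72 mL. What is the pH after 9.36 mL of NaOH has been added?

3.35

9.36 mL is exactly half the equivalence volume (18.72/2), i.e. the half-equivalence point.
There, n(HA) = n(A^-), so pH = pKa = -log(4.5 x 10^-4) = 3.35.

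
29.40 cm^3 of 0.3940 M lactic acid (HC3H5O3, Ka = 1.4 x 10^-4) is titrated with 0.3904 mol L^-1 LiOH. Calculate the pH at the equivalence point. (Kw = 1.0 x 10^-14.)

8.57

n(HC3H5O3) = 0.3940 x 0.02940 = 0.01158 mol; V(LiOH) at equivalence = 0.01158/0.3904 = 0.02967 L.
At equivalence all the acid is converted to C3H5O3-; total volume = 0.02940 + 0.02967 = 0.05907 L, so [C3H5O3-] = 0.01158/0.05907 = 0.1961 M.
Kb = Kw/Ka = 1.0e-14 / 1.4 x 10^-4 = 7.14e-11.
[OH^-] = sqrt(Kb x [C3H5O3-]) = sqrt(7.14e-11 x 0.1961) = 3.74e-6 M.
pOH = 5.43, so pH = 14.00 - 5.43 = 8.57.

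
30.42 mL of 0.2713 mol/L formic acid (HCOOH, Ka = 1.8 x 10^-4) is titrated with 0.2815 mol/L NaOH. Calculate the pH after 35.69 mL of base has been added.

n(acid) = 0.2713 x 0.03042 = 0.008253 mol; n(NaOH) added = 0.2815 x 0.03569 = 0.01005 mol.
Base is in excess by 0.01005 - 0.008253 = 0.001794 mol in a total volume of 0.06611 L.
[OH^-] = 0.001794/0.06611 = 0.02713 M, so pOH = 1.57 and pH = 14.00 - 1.57 = 12.43.

12.43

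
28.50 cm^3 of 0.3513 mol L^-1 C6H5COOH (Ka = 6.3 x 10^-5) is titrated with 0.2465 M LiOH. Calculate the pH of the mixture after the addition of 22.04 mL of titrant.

Initial n(C6H5COOH) = 0.3513 x 0.02850 = 0.01001 mol.
n(LiOH) added = 0.2465 x 0.02204 = 0.005433 mol, converting that many moles of C6H5COOH to C6H5COO-.
Remaining n(C6H5COOH) = 0.004579 mol; n(C6H5COO-) = 0.005433 mol.
By Henderson-Hasselbalch, pH = pKa + log([A^-]/[HA]) = 4.20 + log(0.005433/0.004579) = 4.20 + (+0.07) = 4.27.

4.27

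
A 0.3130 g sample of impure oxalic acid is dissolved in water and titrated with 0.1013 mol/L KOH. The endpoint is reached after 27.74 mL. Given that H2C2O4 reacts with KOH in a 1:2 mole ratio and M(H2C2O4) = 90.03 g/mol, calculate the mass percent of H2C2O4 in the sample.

n(KOH) = 0.1013 x 0.02774 = 0.002810 mol.
n(H2C2O4) = 0.002810 / 2 = 0.001405 mol.
mass of H2C2O4 = 0.001405 x 90.03 = 0.1265 g.
% purity = 0.1265 / 0.3130 x 100 = 40.4%.

40.4%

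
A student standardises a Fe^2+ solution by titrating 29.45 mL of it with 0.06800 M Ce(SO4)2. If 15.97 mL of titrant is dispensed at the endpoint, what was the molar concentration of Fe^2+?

n(Ce(SO4)2) = 0.06800 x 0.01597 = 0.001086 mol.
From the balanced equation, 1 mol Ce(SO4)2 reacts with 1 mol Fe^2+, so n(Fe^2+) = 0.001086 x 1/1 = 0.001086 mol.
[Fe^2+] = 0.001086 / 0.02945 L = 0.0369 M.

0.0369 M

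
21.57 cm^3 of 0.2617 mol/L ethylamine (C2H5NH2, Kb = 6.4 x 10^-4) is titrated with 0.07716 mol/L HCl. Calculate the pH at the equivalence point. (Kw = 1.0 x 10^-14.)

n(C2H5NH2) = 0.2617 x 0.02157 = 0.005645 mol; V(HCl) at equivalence = 0.005645/0.07716 = 0.07316 L.
At equivalence the base is fully converted to C2H5NH3+; total volume = 0.09473 L, so [C2H5NH3+] = 0.005645/0.09473 = 0.05959 M.
Ka(C2H5NH3+) = Kw/Kb = 1.0e-14 / 6.4 x 10^-4 = 1.56e-11.
[H^+] = sqrt(Ka x [C2H5NH3+]) = sqrt(1.56e-11 x 0.05959) = 9.65e-7 M.
pH = -log(9.65e-7) = 6.02.

6.02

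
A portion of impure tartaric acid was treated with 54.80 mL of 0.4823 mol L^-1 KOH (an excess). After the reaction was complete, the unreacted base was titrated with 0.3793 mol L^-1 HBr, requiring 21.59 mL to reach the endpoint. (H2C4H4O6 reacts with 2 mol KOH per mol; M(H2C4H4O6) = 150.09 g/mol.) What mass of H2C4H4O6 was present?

Total n(KOH) added = 0.4823 x 0.05480 = 0.02643 mol.
n(HBr) used = 0.3793 x 0.02159 = 0.008189 mol, which equals the excess n(KOH).
So n(KOH) consumed by the sample = 0.02643 - 0.008189 = 0.01824 mol.
n(H2C4H4O6) = 0.01824 / 2 = 0.009120 mol.
mass = 0.009120 mol x 150.09 g/mol = 1.37 g.

1.37 g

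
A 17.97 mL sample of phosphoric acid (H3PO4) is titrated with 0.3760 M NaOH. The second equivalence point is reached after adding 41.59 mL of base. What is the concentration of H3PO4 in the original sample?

n(NaOH) = 0.3760 x 0.04159 = 0.01564 mol.
At the second equivalence point, 2 mol OH^- react per mol H3PO4, so n(H3PO4) = 0.01564 / 2 = 0.007819 mol.
[H3PO4] = 0.007819 / 0.01797 L = 0.435 M.

0.435 M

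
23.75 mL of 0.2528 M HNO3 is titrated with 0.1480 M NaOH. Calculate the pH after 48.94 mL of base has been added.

n(acid) = 0.2528 x 0.02375 = 0.006004 mol; n(NaOH) added = 0.1480 x 0.04894 = 0.007243 mol.
Base is in excess by 0.007243 - 0.006004 = 0.001239 mol in a total volume of 0.07269 L.
[OH^-] = 0.001239/0.07269 = 0.01705 M, so pOH = 1.77 and pH = 14.00 - 1.77 = 12.23.

12.23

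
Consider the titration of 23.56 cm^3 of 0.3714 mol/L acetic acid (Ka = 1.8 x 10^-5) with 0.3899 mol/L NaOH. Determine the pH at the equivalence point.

n(CH3COOH) = 0.3714 x 0.02356 = 0.008750 mol; V(NaOH) at equivalence = 0.008750/0.3899 = 0.02244 L.
At equivalence all the acid is converted to CH3COO-; total volume = 0.02356 + 0.02244 = 0.04600 L, so [CH3COO-] = 0.008750/0.04600 = 0.1902 M.
Kb = Kw/Ka = 1.0e-14 / 1.8 x 10^-5 = 5.56e-10.
[OH^-] = sqrt(Kb x [CH3COO-]) = sqrt(5.56e-10 x 0.1902) = 1.03e-5 M.
pOH = 4.99, so pH = 14.00 - 4.99 = 9.01.

9.01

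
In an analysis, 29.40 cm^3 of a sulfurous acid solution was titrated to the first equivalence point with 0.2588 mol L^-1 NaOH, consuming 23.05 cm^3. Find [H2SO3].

0.203 M

n(NaOH) = 0.2588 x 0.02305 = 0.005965 mol.
At the first equivalence point, 1 mol OH^- react per mol H2SO3, so n(H2SO3) = 0.005965 / 1 = 0.005965 mol.
[H2SO3] = 0.005965 / 0.02940 L = 0.203 M.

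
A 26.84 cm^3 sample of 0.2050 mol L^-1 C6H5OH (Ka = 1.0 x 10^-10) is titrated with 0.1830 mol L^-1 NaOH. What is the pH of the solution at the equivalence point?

11.49

n(C6H5OH) = 0.2050 x 0.02684 = 0.005502 mol; V(NaOH) at equivalence = 0.005502/0.1830 = 0.03007 L.
At equivalence all the acid is converted to C6H5O-; total volume = 0.02684 + 0.03007 = 0.05691 L, so [C6H5O-] = 0.005502/0.05691 = 0.09669 M.
Kb = Kw/Ka = 1.0e-14 / 1.0 x 10^-10 = 0.000100.
[OH^-] = sqrt(Kb x [C6H5O-]) = sqrt(0.000100 x 0.09669) = 0.00311 M.
pOH = 2.51, so pH = 14.00 - 2.51 = 11.49.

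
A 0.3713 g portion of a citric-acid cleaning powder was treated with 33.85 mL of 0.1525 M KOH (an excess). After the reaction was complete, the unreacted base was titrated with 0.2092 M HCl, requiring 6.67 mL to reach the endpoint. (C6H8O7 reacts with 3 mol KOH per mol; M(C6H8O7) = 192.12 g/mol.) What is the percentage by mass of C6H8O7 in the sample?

65.0%

Total n(KOH) added = 0.1525 x 0.03385 = 0.005162 mol.
n(HCl) used = 0.2092 x 0.006670 = 0.001395 mol, which equals the excess n(KOH).
So n(KOH) consumed by the sample = 0.005162 - 0.001395 = 0.003767 mol.
n(C6H8O7) = 0.003767 / 3 = 0.001256 mol.
mass C6H8O7 = 0.001256 x 192.12 = 0.2412 g, so %C6H8O7 = 0.2412/0.3713 x 100 = 65.0%.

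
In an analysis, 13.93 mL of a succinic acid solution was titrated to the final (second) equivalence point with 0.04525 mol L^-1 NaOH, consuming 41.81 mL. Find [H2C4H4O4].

0.0679 M

n(NaOH) = 0.04525 x 0.04181 = 0.001892 mol.
At the final (second) equivalence point, 2 mol OH^- react per mol H2C4H4O4, so n(H2C4H4O4) = 0.001892 / 2 = 0.0009460 mol.
[H2C4H4O4] = 0.0009460 / 0.01393 L = 0.0679 M.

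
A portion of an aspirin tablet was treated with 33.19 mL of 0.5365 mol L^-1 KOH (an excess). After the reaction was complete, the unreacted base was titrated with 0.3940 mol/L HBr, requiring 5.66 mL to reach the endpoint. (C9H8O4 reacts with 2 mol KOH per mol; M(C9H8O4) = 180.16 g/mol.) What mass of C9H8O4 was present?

Total n(KOH) added = 0.5365 x 0.03319 = 0.01781 mol.
n(HBr) used = 0.3940 x 0.005660 = 0.002230 mol, which equals the excess n(KOH).
So n(KOH) consumed by the sample = 0.01781 - 0.002230 = 0.01558 mol.
n(C9H8O4) = 0.01558 / 2 = 0.007788 mol.
mass = 0.007788 mol x 180.16 g/mol = 1.40 g.

1.40 g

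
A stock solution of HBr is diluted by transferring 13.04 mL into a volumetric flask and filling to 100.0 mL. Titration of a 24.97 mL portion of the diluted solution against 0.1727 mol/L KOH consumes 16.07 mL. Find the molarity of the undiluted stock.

n(KOH) = 0.1727 x 0.01607 = 0.002775 mol.
n(HBr) in the aliquot = 0.002775 mol.
[diluted HBr] = 0.002775 / 0.02497 = 0.1111 M.
Dilution factor = 100.0/13.04 = 7.669, so [stock] = 0.1111 x 7.669 = 0.852 M.

0.852 M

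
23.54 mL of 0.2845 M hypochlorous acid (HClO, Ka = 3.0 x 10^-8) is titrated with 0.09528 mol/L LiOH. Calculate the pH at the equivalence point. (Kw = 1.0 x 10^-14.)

10.19

n(HClO) = 0.2845 x 0.02354 = 0.006697 mol; V(LiOH) at equivalence = 0.006697/0.09528 = 0.07029 L.
At equivalence all the acid is converted to ClO-; total volume = 0.02354 + 0.07029 = 0.09383 L, so [ClO-] = 0.006697/0.09383 = 0.07138 M.
Kb = Kw/Ka = 1.0e-14 / 3.0 x 10^-8 = 3.33e-7.
[OH^-] = sqrt(Kb x [ClO-]) = sqrt(3.33e-7 x 0.07138) = 0.000154 M.
pOH = 3.81, so pH = 14.00 - 3.81 = 10.19.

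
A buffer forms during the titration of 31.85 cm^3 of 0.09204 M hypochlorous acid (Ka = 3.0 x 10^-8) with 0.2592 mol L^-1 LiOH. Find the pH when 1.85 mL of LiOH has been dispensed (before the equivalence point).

Initial n(HClO) = 0.09204 x 0.03185 = 0.002931 mol.
n(LiOH) added = 0.2592 x 0.001850 = 0.0004795 mol, converting that many moles of HClO to ClO-.
Remaining n(HClO) = 0.002452 mol; n(ClO-) = 0.0004795 mol.
By Henderson-Hasselbalch, pH = pKa + log([A^-]/[HA]) = 7.52 + log(0.0004795/0.002452) = 7.52 + (-0.71) = 6.81.

6.81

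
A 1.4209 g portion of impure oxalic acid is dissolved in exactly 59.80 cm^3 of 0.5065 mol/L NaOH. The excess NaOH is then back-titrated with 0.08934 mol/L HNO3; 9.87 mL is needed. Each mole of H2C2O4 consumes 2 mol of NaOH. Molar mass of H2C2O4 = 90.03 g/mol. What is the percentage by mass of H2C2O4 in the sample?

93.2%

Total n(NaOH) added = 0.5065 x 0.05980 = 0.03029 mol.
n(HNO3) used = 0.08934 x 0.009870 = 0.0008818 mol, which equals the excess n(NaOH).
So n(NaOH) consumed by the sample = 0.03029 - 0.0008818 = 0.02941 mol.
n(H2C2O4) = 0.02941 / 2 = 0.01470 mol.
mass H2C2O4 = 0.01470 x 90.03 = 1.324 g, so %H2C2O4 = 1.324/1.4209 x 100 = 93.2%.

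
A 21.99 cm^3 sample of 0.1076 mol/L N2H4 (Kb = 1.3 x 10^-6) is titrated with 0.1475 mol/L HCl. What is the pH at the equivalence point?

4.66

n(N2H4) = 0.1076 x 0.02199 = 0.002366 mol; V(HCl) at equivalence = 0.002366/0.1475 = 0.01604 L.
At equivalence the base is fully converted to N2H5+; total volume = 0.03803 L, so [N2H5+] = 0.002366/0.03803 = 0.06221 M.
Ka(N2H5+) = Kw/Kb = 1.0e-14 / 1.3 x 10^-6 = 7.69e-9.
[H^+] = sqrt(Ka x [N2H5+]) = sqrt(7.69e-9 x 0.06221) = 2.19e-5 M.
pH = -log(2.19e-5) = 4.66.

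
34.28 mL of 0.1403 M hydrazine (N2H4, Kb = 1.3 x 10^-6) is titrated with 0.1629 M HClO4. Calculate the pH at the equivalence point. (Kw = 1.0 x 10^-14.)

4.62

n(N2H4) = 0.1403 x 0.03428 = 0.004809 mol; V(HClO4) at equivalence = 0.004809/0.1629 = 0.02952 L.
At equivalence the base is fully converted to N2H5+; total volume = 0.06380 L, so [N2H5+] = 0.004809/0.06380 = 0.07538 M.
Ka(N2H5+) = Kw/Kb = 1.0e-14 / 1.3 x 10^-6 = 7.69e-9.
[H^+] = sqrt(Ka x [N2H5+]) = sqrt(7.69e-9 x 0.07538) = 2.41e-5 M.
pH = -log(2.41e-5) = 4.62.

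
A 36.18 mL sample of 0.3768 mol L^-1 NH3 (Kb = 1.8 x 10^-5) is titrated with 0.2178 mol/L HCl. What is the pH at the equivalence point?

n(NH3) = 0.3768 x 0.03618 = 0.01363 mol; V(HCl) at equivalence = 0.01363/0.2178 = 0.06259 L.
At equivalence the base is fully converted to NH4+; total volume = 0.09877 L, so [NH4+] = 0.01363/0.09877 = 0.1380 M.
Ka(NH4+) = Kw/Kb = 1.0e-14 / 1.8 x 10^-5 = 5.56e-10.
[H^+] = sqrt(Ka x [NH4+]) = sqrt(5.56e-10 x 0.1380) = 8.76e-6 M.
pH = -log(8.76e-6) = 5.06.

5.06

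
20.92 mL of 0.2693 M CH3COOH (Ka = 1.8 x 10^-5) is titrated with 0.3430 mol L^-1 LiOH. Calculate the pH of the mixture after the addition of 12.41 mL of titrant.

Initial n(CH3COOH) = 0.2693 x 0.02092 = 0.005634 mol.
n(LiOH) added = 0.3430 x 0.01241 = 0.004257 mol, converting that many moles of CH3COOH to CH3COO-.
Remaining n(CH3COOH) = 0.001377 mol; n(CH3COO-) = 0.004257 mol.
By Henderson-Hasselbalch, pH = pKa + log([A^-]/[HA]) = 4.74 + log(0.004257/0.001377) = 4.74 + (+0.49) = 5.23.

5.23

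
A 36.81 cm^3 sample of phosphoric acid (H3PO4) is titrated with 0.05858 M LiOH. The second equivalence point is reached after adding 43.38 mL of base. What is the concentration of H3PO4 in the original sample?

0.0345 M

n(LiOH) = 0.05858 x 0.04338 = 0.002541 mol.
At the second equivalence point, 2 mol OH^- react per mol H3PO4, so n(H3PO4) = 0.002541 / 2 = 0.001271 mol.
[H3PO4] = 0.001271 / 0.03681 L = 0.0345 M.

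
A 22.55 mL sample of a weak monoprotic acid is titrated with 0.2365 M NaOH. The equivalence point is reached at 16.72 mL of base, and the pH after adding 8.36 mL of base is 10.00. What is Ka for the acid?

8.36 mL is half of the equivalence volume, so this is the half-equivalence point where [HA] = [A^-].
At half-equivalence pH = pKa, so pKa = 10.00.
Ka = 10^(-10.00) = 1.0 x 10^-10.

1.0 x 10^-10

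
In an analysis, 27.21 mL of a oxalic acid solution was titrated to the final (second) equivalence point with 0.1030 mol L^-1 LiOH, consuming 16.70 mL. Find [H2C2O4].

0.0316 M

n(LiOH) = 0.1030 x 0.01670 = 0.001720 mol.
At the final (second) equivalence point, 2 mol OH^- react per mol H2C2O4, so n(H2C2O4) = 0.001720 / 2 = 0.0008600 mol.
[H2C2O4] = 0.0008600 / 0.02721 L = 0.0316 M.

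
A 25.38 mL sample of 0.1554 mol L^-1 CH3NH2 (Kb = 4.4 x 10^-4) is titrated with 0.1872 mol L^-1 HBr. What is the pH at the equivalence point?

5.86

n(CH3NH2) = 0.1554 x 0.02538 = 0.003944 mol; V(HBr) at equivalence = 0.003944/0.1872 = 0.02107 L.
At equivalence the base is fully converted to CH3NH3+; total volume = 0.04645 L, so [CH3NH3+] = 0.003944/0.04645 = 0.08491 M.
Ka(CH3NH3+) = Kw/Kb = 1.0e-14 / 4.4 x 10^-4 = 2.27e-11.
[H^+] = sqrt(Ka x [CH3NH3+]) = sqrt(2.27e-11 x 0.08491) = 1.39e-6 M.
pH = -log(1.39e-6) = 5.86.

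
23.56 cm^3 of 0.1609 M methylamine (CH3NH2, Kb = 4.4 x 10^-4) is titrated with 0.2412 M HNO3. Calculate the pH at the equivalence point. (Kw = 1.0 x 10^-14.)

5.83

n(CH3NH2) = 0.1609 x 0.02356 = 0.003791 mol; V(HNO3) at equivalence = 0.003791/0.2412 = 0.01572 L.
At equivalence the base is fully converted to CH3NH3+; total volume = 0.03928 L, so [CH3NH3+] = 0.003791/0.03928 = 0.09652 M.
Ka(CH3NH3+) = Kw/Kb = 1.0e-14 / 4.4 x 10^-4 = 2.27e-11.
[H^+] = sqrt(Ka x [CH3NH3+]) = sqrt(2.27e-11 x 0.09652) = 1.48e-6 M.
pH = -log(1.48e-6) = 5.83.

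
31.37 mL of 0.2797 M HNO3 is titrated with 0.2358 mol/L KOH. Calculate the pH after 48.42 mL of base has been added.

n(acid) = 0.2797 x 0.03137 = 0.008774 mol; n(KOH) added = 0.2358 x 0.04842 = 0.01142 mol.
Base is in excess by 0.01142 - 0.008774 = 0.002643 mol in a total volume of 0.07979 L.
[OH^-] = 0.002643/0.07979 = 0.03313 M, so pOH = 1.48 and pH = 14.00 - 1.48 = 12.52.

12.52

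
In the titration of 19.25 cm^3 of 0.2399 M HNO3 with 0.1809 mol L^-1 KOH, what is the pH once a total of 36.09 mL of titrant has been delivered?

n(acid) = 0.2399 x 0.01925 = 0.004618 mol; n(KOH) added = 0.1809 x 0.03609 = 0.006529 mol.
Base is in excess by 0.006529 - 0.004618 = 0.001911 mol in a total volume of 0.05534 L.
[OH^-] = 0.001911/0.05534 = 0.03452 M, so pOH = 1.46 and pH = 14.00 - 1.46 = 12.54.

12.54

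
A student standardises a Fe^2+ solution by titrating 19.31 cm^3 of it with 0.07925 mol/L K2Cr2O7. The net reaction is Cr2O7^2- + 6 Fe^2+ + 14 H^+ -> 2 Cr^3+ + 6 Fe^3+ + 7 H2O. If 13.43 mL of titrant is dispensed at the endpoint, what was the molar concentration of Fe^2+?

0.331 M

n(K2Cr2O7) = 0.07925 x 0.01343 = 0.001064 mol.
From the balanced equation, 1 mol K2Cr2O7 reacts with 6 mol Fe^2+, so n(Fe^2+) = 0.001064 x 6/1 = 0.006386 mol.
[Fe^2+] = 0.006386 / 0.01931 L = 0.331 M.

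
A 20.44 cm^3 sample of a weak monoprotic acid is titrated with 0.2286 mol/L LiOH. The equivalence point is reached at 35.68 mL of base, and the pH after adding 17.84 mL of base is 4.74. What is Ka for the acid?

17.84 mL is half of the equivalence volume, so this is the half-equivalence point where [HA] = [A^-].
At half-equivalence pH = pKa, so pKa = 4.74.
Ka = 10^(-4.74) = 1.8 x 10^-5.

1.8 x 10^-5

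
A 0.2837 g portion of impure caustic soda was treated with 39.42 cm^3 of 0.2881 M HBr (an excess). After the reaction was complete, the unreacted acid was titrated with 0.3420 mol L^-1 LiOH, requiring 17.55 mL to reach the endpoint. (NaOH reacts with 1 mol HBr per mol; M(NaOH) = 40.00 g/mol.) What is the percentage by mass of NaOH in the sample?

75.5%

Total n(HBr) added = 0.2881 x 0.03942 = 0.01136 mol.
n(LiOH) used = 0.3420 x 0.01755 = 0.006002 mol, which equals the excess n(HBr).
So n(HBr) consumed by the sample = 0.01136 - 0.006002 = 0.005355 mol.
n(NaOH) = 0.005355 / 1 = 0.005355 mol.
mass NaOH = 0.005355 x 40.00 = 0.2142 g, so %NaOH = 0.2142/0.2837 x 100 = 75.5%.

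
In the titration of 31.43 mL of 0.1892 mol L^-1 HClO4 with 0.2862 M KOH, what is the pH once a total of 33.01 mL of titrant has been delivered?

n(acid) = 0.1892 x 0.03143 = 0.005947 mol; n(KOH) added = 0.2862 x 0.03301 = 0.009447 mol.
Base is in excess by 0.009447 - 0.005947 = 0.003501 mol in a total volume of 0.06444 L.
[OH^-] = 0.003501/0.06444 = 0.05433 M, so pOH = 1.26 and pH = 14.00 - 1.26 = 12.74.

12.74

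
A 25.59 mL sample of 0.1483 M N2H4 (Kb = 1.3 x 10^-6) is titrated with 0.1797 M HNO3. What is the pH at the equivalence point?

4.60

n(N2H4) = 0.1483 x 0.02559 = 0.003795 mol; V(HNO3) at equivalence = 0.003795/0.1797 = 0.02112 L.
At equivalence the base is fully converted to N2H5+; total volume = 0.04671 L, so [N2H5+] = 0.003795/0.04671 = 0.08125 M.
Ka(N2H5+) = Kw/Kb = 1.0e-14 / 1.3 x 10^-6 = 7.69e-9.
[H^+] = sqrt(Ka x [N2H5+]) = sqrt(7.69e-9 x 0.08125) = 2.50e-5 M.
pH = -log(2.50e-5) = 4.60.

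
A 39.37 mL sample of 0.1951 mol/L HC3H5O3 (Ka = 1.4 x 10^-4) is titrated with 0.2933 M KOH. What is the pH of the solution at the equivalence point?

8.46

n(HC3H5O3) = 0.1951 x 0.03937 = 0.007681 mol; V(KOH) at equivalence = 0.007681/0.2933 = 0.02619 L.
At equivalence all the acid is converted to C3H5O3-; total volume = 0.03937 + 0.02619 = 0.06556 L, so [C3H5O3-] = 0.007681/0.06556 = 0.1172 M.
Kb = Kw/Ka = 1.0e-14 / 1.4 x 10^-4 = 7.14e-11.
[OH^-] = sqrt(Kb x [C3H5O3-]) = sqrt(7.14e-11 x 0.1172) = 2.89e-6 M.
pOH = 5.54, so pH = 14.00 - 5.54 = 8.46.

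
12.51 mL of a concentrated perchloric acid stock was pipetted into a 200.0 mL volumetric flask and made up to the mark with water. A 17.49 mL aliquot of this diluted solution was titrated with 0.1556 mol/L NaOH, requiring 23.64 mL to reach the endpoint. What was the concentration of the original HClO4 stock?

n(NaOH) = 0.1556 x 0.02364 = 0.003678 mol.
n(HClO4) in the aliquot = 0.003678 mol.
[diluted HClO4] = 0.003678 / 0.01749 = 0.2103 M.
Dilution factor = 200.0/12.51 = 15.99, so [stock] = 0.2103 x 15.99 = 3.36 M.

3.36 M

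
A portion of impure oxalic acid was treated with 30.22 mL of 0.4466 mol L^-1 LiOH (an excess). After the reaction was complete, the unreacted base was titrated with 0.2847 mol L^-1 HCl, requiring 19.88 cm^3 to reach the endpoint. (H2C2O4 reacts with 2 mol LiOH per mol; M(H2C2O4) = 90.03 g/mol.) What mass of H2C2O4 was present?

0.353 g

Total n(LiOH) added = 0.4466 x 0.03022 = 0.01350 mol.
n(HCl) used = 0.2847 x 0.01988 = 0.005660 mol, which equals the excess n(LiOH).
So n(LiOH) consumed by the sample = 0.01350 - 0.005660 = 0.007836 mol.
n(H2C2O4) = 0.007836 / 2 = 0.003918 mol.
mass = 0.003918 mol x 90.03 g/mol = 0.353 g.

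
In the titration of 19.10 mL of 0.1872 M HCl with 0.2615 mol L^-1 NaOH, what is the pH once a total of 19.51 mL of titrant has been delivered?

12.60

n(acid) = 0.1872 x 0.01910 = 0.003576 mol; n(NaOH) added = 0.2615 x 0.01951 = 0.005102 mol.
Base is in excess by 0.005102 - 0.003576 = 0.001526 mol in a total volume of 0.03861 L.
[OH^-] = 0.001526/0.03861 = 0.03953 M, so pOH = 1.40 and pH = 14.00 - 1.40 = 12.60.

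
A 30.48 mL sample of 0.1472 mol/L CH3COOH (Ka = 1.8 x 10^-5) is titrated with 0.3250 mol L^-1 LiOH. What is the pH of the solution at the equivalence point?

n(CH3COOH) = 0.1472 x 0.03048 = 0.004487 mol; V(LiOH) at equivalence = 0.004487/0.3250 = 0.01381 L.
At equivalence all the acid is converted to CH3COO-; total volume = 0.03048 + 0.01381 = 0.04429 L, so [CH3COO-] = 0.004487/0.04429 = 0.1013 M.
Kb = Kw/Ka = 1.0e-14 / 1.8 x 10^-5 = 5.56e-10.
[OH^-] = sqrt(Kb x [CH3COO-]) = sqrt(5.56e-10 x 0.1013) = 7.50e-6 M.
pOH = 5.12, so pH = 14.00 - 5.12 = 8.88.

8.88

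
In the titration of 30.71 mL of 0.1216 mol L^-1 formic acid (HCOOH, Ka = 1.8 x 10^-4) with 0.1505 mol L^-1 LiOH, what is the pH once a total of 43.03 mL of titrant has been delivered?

12.57

n(acid) = 0.1216 x 0.03071 = 0.003734 mol; n(LiOH) added = 0.1505 x 0.04303 = 0.006476 mol.
Base is in excess by 0.006476 - 0.003734 = 0.002742 mol in a total volume of 0.07374 L.
[OH^-] = 0.002742/0.07374 = 0.03718 M, so pOH = 1.43 and pH = 14.00 - 1.43 = 12.57.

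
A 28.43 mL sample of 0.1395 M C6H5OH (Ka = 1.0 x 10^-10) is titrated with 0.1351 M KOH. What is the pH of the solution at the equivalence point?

11.42

n(C6H5OH) = 0.1395 x 0.02843 = 0.003966 mol; V(KOH) at equivalence = 0.003966/0.1351 = 0.02936 L.
At equivalence all the acid is converted to C6H5O-; total volume = 0.02843 + 0.02936 = 0.05779 L, so [C6H5O-] = 0.003966/0.05779 = 0.06863 M.
Kb = Kw/Ka = 1.0e-14 / 1.0 x 10^-10 = 0.000100.
[OH^-] = sqrt(Kb x [C6H5O-]) = sqrt(0.000100 x 0.06863) = 0.00262 M.
pOH = 2.58, so pH = 14.00 - 2.58 = 11.42.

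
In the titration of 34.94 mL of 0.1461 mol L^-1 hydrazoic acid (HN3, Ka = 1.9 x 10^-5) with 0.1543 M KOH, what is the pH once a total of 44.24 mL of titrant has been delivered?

n(acid) = 0.1461 x 0.03494 = 0.005105 mol; n(KOH) added = 0.1543 x 0.04424 = 0.006826 mol.
Base is in excess by 0.006826 - 0.005105 = 0.001721 mol in a total volume of 0.07918 L.
[OH^-] = 0.001721/0.07918 = 0.02174 M, so pOH = 1.66 and pH = 14.00 - 1.66 = 12.34.

12.34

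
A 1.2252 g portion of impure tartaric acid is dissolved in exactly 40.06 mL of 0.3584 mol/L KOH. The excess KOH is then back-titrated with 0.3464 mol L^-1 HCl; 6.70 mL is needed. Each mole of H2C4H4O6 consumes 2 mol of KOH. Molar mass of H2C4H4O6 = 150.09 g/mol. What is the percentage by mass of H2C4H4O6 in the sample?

73.7%

Total n(KOH) added = 0.3584 x 0.04006 = 0.01436 mol.
n(HCl) used = 0.3464 x 0.006700 = 0.002321 mol, which equals the excess n(KOH).
So n(KOH) consumed by the sample = 0.01436 - 0.002321 = 0.01204 mol.
n(H2C4H4O6) = 0.01204 / 2 = 0.006018 mol.
mass H2C4H4O6 = 0.006018 x 150.09 = 0.9033 g, so %H2C4H4O6 = 0.9033/1.2252 x 100 = 73.7%.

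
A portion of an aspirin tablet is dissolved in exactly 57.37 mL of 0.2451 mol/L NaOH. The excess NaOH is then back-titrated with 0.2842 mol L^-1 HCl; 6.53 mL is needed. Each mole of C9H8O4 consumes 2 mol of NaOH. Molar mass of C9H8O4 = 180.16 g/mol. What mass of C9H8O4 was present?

Total n(NaOH) added = 0.2451 x 0.05737 = 0.01406 mol.
n(HCl) used = 0.2842 x 0.006530 = 0.001856 mol, which equals the excess n(NaOH).
So n(NaOH) consumed by the sample = 0.01406 - 0.001856 = 0.01221 mol.
n(C9H8O4) = 0.01221 / 2 = 0.006103 mol.
mass = 0.006103 mol x 180.16 g/mol = 1.10 g.

1.10 g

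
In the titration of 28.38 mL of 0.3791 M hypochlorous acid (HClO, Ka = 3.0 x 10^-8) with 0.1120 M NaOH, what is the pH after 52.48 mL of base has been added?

7.60

Initial n(HClO) = 0.3791 x 0.02838 = 0.01076 mol.
n(NaOH) added = 0.1120 x 0.05248 = 0.005878 mol, converting that many moles of HClO to ClO-.
Remaining n(HClO) = 0.004881 mol; n(ClO-) = 0.005878 mol.
By Henderson-Hasselbalch, pH = pKa + log([A^-]/[HA]) = 7.52 + log(0.005878/0.004881) = 7.52 + (+0.08) = 7.60.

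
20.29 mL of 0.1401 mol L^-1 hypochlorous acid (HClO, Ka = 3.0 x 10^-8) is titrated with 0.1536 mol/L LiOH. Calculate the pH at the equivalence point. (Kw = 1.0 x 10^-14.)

n(HClO) = 0.1401 x 0.02029 = 0.002843 mol; V(LiOH) at equivalence = 0.002843/0.1536 = 0.01851 L.
At equivalence all the acid is converted to ClO-; total volume = 0.02029 + 0.01851 = 0.03880 L, so [ClO-] = 0.002843/0.03880 = 0.07327 M.
Kb = Kw/Ka = 1.0e-14 / 3.0 x 10^-8 = 3.33e-7.
[OH^-] = sqrt(Kb x [ClO-]) = sqrt(3.33e-7 x 0.07327) = 0.000156 M.
pOH = 3.81, so pH = 14.00 - 3.81 = 10.19.

10.19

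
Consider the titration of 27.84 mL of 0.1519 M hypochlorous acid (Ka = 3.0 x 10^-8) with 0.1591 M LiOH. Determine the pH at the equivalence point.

n(HClO) = 0.1519 x 0.02784 = 0.004229 mol; V(LiOH) at equivalence = 0.004229/0.1591 = 0.02658 L.
At equivalence all the acid is converted to ClO-; total volume = 0.02784 + 0.02658 = 0.05442 L, so [ClO-] = 0.004229/0.05442 = 0.07771 M.
Kb = Kw/Ka = 1.0e-14 / 3.0 x 10^-8 = 3.33e-7.
[OH^-] = sqrt(Kb x [ClO-]) = sqrt(3.33e-7 x 0.07771) = 0.000161 M.
pOH = 3.79, so pH = 14.00 - 3.79 = 10.21.

10.21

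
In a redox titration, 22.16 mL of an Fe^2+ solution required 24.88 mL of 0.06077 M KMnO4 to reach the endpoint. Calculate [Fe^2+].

n(KMnO4) = 0.06077 x 0.02488 = 0.001512 mol.
From the balanced equation, 1 mol KMnO4 reacts with 5 mol Fe^2+, so n(Fe^2+) = 0.001512 x 5/1 = 0.007560 mol.
[Fe^2+] = 0.007560 / 0.02216 L = 0.341 M.

0.341 M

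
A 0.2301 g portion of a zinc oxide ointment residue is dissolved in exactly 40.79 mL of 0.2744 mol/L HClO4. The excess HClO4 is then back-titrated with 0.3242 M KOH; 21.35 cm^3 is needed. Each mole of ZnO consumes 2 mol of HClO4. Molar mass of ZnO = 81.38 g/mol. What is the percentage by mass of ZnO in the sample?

Total n(HClO4) added = 0.2744 x 0.04079 = 0.01119 mol.
n(KOH) used = 0.3242 x 0.02135 = 0.006922 mol, which equals the excess n(HClO4).
So n(HClO4) consumed by the sample = 0.01119 - 0.006922 = 0.004271 mol.
n(ZnO) = 0.004271 / 2 = 0.002136 mol.
mass ZnO = 0.002136 x 81.38 = 0.1738 g, so %ZnO = 0.1738/0.2301 x 100 = 75.5%.

75.5%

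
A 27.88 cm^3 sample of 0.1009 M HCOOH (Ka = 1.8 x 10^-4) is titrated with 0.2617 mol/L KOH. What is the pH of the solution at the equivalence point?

8.30

n(HCOOH) = 0.1009 x 0.02788 = 0.002813 mol; V(KOH) at equivalence = 0.002813/0.2617 = 0.01075 L.
At equivalence all the acid is converted to HCOO-; total volume = 0.02788 + 0.01075 = 0.03863 L, so [HCOO-] = 0.002813/0.03863 = 0.07282 M.
Kb = Kw/Ka = 1.0e-14 / 1.8 x 10^-4 = 5.56e-11.
[OH^-] = sqrt(Kb x [HCOO-]) = sqrt(5.56e-11 x 0.07282) = 2.01e-6 M.
pOH = 5.70, so pH = 14.00 - 5.70 = 8.30.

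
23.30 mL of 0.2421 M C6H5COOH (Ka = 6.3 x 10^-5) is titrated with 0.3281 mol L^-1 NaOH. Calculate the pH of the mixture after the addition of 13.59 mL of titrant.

4.78

Initial n(C6H5COOH) = 0.2421 x 0.02330 = 0.005641 mol.
n(NaOH) added = 0.3281 x 0.01359 = 0.004459 mol, converting that many moles of C6H5COOH to C6H5COO-.
Remaining n(C6H5COOH) = 0.001182 mol; n(C6H5COO-) = 0.004459 mol.
By Henderson-Hasselbalch, pH = pKa + log([A^-]/[HA]) = 4.20 + log(0.004459/0.001182) = 4.20 + (+0.58) = 4.78.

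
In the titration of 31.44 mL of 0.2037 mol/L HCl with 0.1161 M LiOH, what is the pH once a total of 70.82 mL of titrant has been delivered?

n(acid) = 0.2037 x 0.03144 = 0.006404 mol; n(LiOH) added = 0.1161 x 0.07082 = 0.008222 mol.
Base is in excess by 0.008222 - 0.006404 = 0.001818 mol in a total volume of 0.1023 L.
[OH^-] = 0.001818/0.1023 = 0.01778 M, so pOH = 1.75 and pH = 14.00 - 1.75 = 12.25.

12.25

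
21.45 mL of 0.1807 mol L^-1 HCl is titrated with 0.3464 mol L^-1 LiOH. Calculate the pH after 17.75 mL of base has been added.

n(acid) = 0.1807 x 0.02145 = 0.003876 mol; n(LiOH) added = 0.3464 x 0.01775 = 0.006149 mol.
Base is in excess by 0.006149 - 0.003876 = 0.002273 mol in a total volume of 0.03920 L.
[OH^-] = 0.002273/0.03920 = 0.05797 M, so pOH = 1.24 and pH = 14.00 - 1.24 = 12.76.

12.76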